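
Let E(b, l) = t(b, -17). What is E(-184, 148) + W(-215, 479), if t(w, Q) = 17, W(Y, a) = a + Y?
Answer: 281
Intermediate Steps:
W(Y, a) = Y + a
E(b, l) = 17
E(-184, 148) + W(-215, 479) = 17 + (-215 + 479) = 17 + 264 = 281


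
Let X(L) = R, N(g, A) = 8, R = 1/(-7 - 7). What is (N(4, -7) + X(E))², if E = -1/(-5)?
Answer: 12321/196 ≈ 62.862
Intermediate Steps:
R = -1/14 (R = 1/(-14) = -1/14 ≈ -0.071429)
E = ⅕ (E = -1*(-⅕) = ⅕ ≈ 0.20000)
X(L) = -1/14
(N(4, -7) + X(E))² = (8 - 1/14)² = (111/14)² = 12321/196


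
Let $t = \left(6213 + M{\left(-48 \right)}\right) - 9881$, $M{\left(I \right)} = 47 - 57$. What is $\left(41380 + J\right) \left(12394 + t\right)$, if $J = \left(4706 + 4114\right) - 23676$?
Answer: $231183184$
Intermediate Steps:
$M{\left(I \right)} = -10$ ($M{\left(I \right)} = 47 - 57 = -10$)
$t = -3678$ ($t = \left(6213 - 10\right) - 9881 = 6203 - 9881 = -3678$)
$J = -14856$ ($J = 8820 - 23676 = -14856$)
$\left(41380 + J\right) \left(12394 + t\right) = \left(41380 - 14856\right) \left(12394 - 3678\right) = 26524 \cdot 8716 = 231183184$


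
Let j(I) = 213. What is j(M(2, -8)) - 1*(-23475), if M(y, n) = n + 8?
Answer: 23688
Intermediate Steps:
M(y, n) = 8 + n
j(M(2, -8)) - 1*(-23475) = 213 - 1*(-23475) = 213 + 23475 = 23688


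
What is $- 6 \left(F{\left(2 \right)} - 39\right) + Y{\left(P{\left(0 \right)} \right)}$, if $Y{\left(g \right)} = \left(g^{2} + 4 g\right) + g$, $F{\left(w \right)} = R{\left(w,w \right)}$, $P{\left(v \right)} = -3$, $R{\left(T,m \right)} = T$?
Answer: $216$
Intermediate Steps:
$F{\left(w \right)} = w$
$Y{\left(g \right)} = g^{2} + 5 g$
$- 6 \left(F{\left(2 \right)} - 39\right) + Y{\left(P{\left(0 \right)} \right)} = - 6 \left(2 - 39\right) - 3 \left(5 - 3\right) = \left(-6\right) \left(-37\right) - 6 = 222 - 6 = 216$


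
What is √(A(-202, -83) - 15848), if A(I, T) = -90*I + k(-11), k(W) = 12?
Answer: 2*√586 ≈ 48.415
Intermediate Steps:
A(I, T) = 12 - 90*I (A(I, T) = -90*I + 12 = 12 - 90*I)
√(A(-202, -83) - 15848) = √((12 - 90*(-202)) - 15848) = √((12 + 18180) - 15848) = √(18192 - 15848) = √2344 = 2*√586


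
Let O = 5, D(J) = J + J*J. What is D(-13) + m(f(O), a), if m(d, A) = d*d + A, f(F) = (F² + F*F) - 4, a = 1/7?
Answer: 15905/7 ≈ 2272.1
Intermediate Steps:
D(J) = J + J²
a = ⅐ (a = 1*(⅐) = ⅐ ≈ 0.14286)
f(F) = -4 + 2*F² (f(F) = (F² + F²) - 4 = 2*F² - 4 = -4 + 2*F²)
m(d, A) = A + d² (m(d, A) = d² + A = A + d²)
D(-13) + m(f(O), a) = -13*(1 - 13) + (⅐ + (-4 + 2*5²)²) = -13*(-12) + (⅐ + (-4 + 2*25)²) = 156 + (⅐ + (-4 + 50)²) = 156 + (⅐ + 46²) = 156 + (⅐ + 2116) = 156 + 14813/7 = 15905/7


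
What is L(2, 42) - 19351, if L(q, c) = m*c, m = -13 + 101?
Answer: -15655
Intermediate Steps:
m = 88
L(q, c) = 88*c
L(2, 42) - 19351 = 88*42 - 19351 = 3696 - 19351 = -15655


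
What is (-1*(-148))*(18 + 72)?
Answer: 13320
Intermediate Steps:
(-1*(-148))*(18 + 72) = 148*90 = 13320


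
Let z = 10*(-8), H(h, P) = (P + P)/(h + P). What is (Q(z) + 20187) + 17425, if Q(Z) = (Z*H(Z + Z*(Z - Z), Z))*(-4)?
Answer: 37932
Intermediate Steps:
H(h, P) = 2*P/(P + h) (H(h, P) = (2*P)/(P + h) = 2*P/(P + h))
z = -80
Q(Z) = -4*Z (Q(Z) = (Z*(2*Z/(Z + (Z + Z*(Z - Z)))))*(-4) = (Z*(2*Z/(Z + (Z + Z*0))))*(-4) = (Z*(2*Z/(Z + (Z + 0))))*(-4) = (Z*(2*Z/(Z + Z)))*(-4) = (Z*(2*Z/((2*Z))))*(-4) = (Z*(2*Z*(1/(2*Z))))*(-4) = (Z*1)*(-4) = Z*(-4) = -4*Z)
(Q(z) + 20187) + 17425 = (-4*(-80) + 20187) + 17425 = (320 + 20187) + 17425 = 20507 + 17425 = 37932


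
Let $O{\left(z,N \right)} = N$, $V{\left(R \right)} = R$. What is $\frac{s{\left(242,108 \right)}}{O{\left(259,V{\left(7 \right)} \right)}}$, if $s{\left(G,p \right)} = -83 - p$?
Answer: $- \frac{191}{7} \approx -27.286$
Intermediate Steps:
$\frac{s{\left(242,108 \right)}}{O{\left(259,V{\left(7 \right)} \right)}} = \frac{-83 - 108}{7} = \left(-83 - 108\right) \frac{1}{7} = \left(-191\right) \frac{1}{7} = - \frac{191}{7}$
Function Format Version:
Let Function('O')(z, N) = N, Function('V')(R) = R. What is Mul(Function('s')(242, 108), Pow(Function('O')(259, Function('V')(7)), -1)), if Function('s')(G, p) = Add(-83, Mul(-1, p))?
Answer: Rational(-191, 7) ≈ -27.286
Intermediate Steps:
Mul(Function('s')(242, 108), Pow(Function('O')(259, Function('V')(7)), -1)) = Mul(Add(-83, Mul(-1, 108)), Pow(7, -1)) = Mul(Add(-83, -108), Rational(1, 7)) = Mul(-191, Rational(1, 7)) = Rational(-191, 7)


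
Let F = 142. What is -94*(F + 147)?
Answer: -27166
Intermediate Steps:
-94*(F + 147) = -94*(142 + 147) = -94*289 = -27166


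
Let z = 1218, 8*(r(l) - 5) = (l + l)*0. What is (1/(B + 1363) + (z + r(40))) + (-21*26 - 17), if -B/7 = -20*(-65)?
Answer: 5106419/7737 ≈ 660.00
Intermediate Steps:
r(l) = 5 (r(l) = 5 + ((l + l)*0)/8 = 5 + ((2*l)*0)/8 = 5 + (⅛)*0 = 5 + 0 = 5)
B = -9100 (B = -(-140)*(-65) = -7*1300 = -9100)
(1/(B + 1363) + (z + r(40))) + (-21*26 - 17) = (1/(-9100 + 1363) + (1218 + 5)) + (-21*26 - 17) = (1/(-7737) + 1223) + (-546 - 17) = (-1/7737 + 1223) - 563 = 9462350/7737 - 563 = 5106419/7737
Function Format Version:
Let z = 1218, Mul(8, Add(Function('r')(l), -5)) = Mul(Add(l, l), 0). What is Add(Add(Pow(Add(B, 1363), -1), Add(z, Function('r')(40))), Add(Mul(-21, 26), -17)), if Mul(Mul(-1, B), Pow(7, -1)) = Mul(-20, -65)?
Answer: Rational(5106419, 7737) ≈ 660.00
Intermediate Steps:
Function('r')(l) = 5 (Function('r')(l) = Add(5, Mul(Rational(1, 8), Mul(Add(l, l), 0))) = Add(5, Mul(Rational(1, 8), Mul(Mul(2, l), 0))) = Add(5, Mul(Rational(1, 8), 0)) = Add(5, 0) = 5)
B = -9100 (B = Mul(-7, Mul(-20, -65)) = Mul(-7, 1300) = -9100)
Add(Add(Pow(Add(B, 1363), -1), Add(z, Function('r')(40))), Add(Mul(-21, 26), -17)) = Add(Add(Pow(Add(-9100, 1363), -1), Add(1218, 5)), Add(Mul(-21, 26), -17)) = Add(Add(Pow(-7737, -1), 1223), Add(-546, -17)) = Add(Add(Rational(-1, 7737), 1223), -563) = Add(Rational(9462350, 7737), -563) = Rational(5106419, 7737)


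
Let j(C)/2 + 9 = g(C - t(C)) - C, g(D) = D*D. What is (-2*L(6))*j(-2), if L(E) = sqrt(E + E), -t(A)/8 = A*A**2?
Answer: -34792*sqrt(3) ≈ -60262.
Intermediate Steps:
t(A) = -8*A**3 (t(A) = -8*A*A**2 = -8*A**3)
g(D) = D**2
j(C) = -18 - 2*C + 2*(C + 8*C**3)**2 (j(C) = -18 + 2*((C - (-8)*C**3)**2 - C) = -18 + 2*((C + 8*C**3)**2 - C) = -18 + (-2*C + 2*(C + 8*C**3)**2) = -18 - 2*C + 2*(C + 8*C**3)**2)
L(E) = sqrt(2)*sqrt(E) (L(E) = sqrt(2*E) = sqrt(2)*sqrt(E))
(-2*L(6))*j(-2) = (-2*sqrt(2)*sqrt(6))*(-18 - 2*(-2) + 2*(-2)**2*(1 + 8*(-2)**2)**2) = (-4*sqrt(3))*(-18 + 4 + 2*4*(1 + 8*4)**2) = (-4*sqrt(3))*(-18 + 4 + 2*4*(1 + 32)**2) = (-4*sqrt(3))*(-18 + 4 + 2*4*33**2) = (-4*sqrt(3))*(-18 + 4 + 2*4*1089) = (-4*sqrt(3))*(-18 + 4 + 8712) = -4*sqrt(3)*8698 = -34792*sqrt(3)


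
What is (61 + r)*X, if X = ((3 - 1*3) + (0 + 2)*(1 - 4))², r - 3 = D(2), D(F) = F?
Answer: 2376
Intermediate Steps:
r = 5 (r = 3 + 2 = 5)
X = 36 (X = ((3 - 3) + 2*(-3))² = (0 - 6)² = (-6)² = 36)
(61 + r)*X = (61 + 5)*36 = 66*36 = 2376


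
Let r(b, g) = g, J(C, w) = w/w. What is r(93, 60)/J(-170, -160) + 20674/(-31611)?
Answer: 1875986/31611 ≈ 59.346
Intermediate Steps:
J(C, w) = 1
r(93, 60)/J(-170, -160) + 20674/(-31611) = 60/1 + 20674/(-31611) = 60*1 + 20674*(-1/31611) = 60 - 20674/31611 = 1875986/31611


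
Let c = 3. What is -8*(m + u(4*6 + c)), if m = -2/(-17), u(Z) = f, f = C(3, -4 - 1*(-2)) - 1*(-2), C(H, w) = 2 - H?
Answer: -152/17 ≈ -8.9412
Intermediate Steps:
f = 1 (f = (2 - 1*3) - 1*(-2) = (2 - 3) + 2 = -1 + 2 = 1)
u(Z) = 1
m = 2/17 (m = -2*(-1/17) = 2/17 ≈ 0.11765)
-8*(m + u(4*6 + c)) = -8*(2/17 + 1) = -8*19/17 = -152/17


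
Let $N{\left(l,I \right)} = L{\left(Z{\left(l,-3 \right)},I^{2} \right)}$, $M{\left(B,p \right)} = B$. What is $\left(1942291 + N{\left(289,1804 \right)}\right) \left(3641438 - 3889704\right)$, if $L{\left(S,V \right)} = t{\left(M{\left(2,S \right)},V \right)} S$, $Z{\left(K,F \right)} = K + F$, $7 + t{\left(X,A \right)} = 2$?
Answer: $-481849797026$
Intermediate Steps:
$t{\left(X,A \right)} = -5$ ($t{\left(X,A \right)} = -7 + 2 = -5$)
$Z{\left(K,F \right)} = F + K$
$L{\left(S,V \right)} = - 5 S$
$N{\left(l,I \right)} = 15 - 5 l$ ($N{\left(l,I \right)} = - 5 \left(-3 + l\right) = 15 - 5 l$)
$\left(1942291 + N{\left(289,1804 \right)}\right) \left(3641438 - 3889704\right) = \left(1942291 + \left(15 - 1445\right)\right) \left(3641438 - 3889704\right) = \left(1942291 + \left(15 - 1445\right)\right) \left(-248266\right) = \left(1942291 - 1430\right) \left(-248266\right) = 1940861 \left(-248266\right) = -481849797026$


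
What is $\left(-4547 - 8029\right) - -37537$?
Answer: $24961$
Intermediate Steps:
$\left(-4547 - 8029\right) - -37537 = \left(-4547 - 8029\right) + 37537 = -12576 + 37537 = 24961$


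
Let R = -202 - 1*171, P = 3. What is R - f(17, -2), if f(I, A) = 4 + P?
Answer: -380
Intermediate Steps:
f(I, A) = 7 (f(I, A) = 4 + 3 = 7)
R = -373 (R = -202 - 171 = -373)
R - f(17, -2) = -373 - 1*7 = -373 - 7 = -380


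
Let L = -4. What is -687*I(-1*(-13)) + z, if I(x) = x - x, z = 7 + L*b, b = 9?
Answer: -29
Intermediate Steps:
z = -29 (z = 7 - 4*9 = 7 - 36 = -29)
I(x) = 0
-687*I(-1*(-13)) + z = -687*0 - 29 = 0 - 29 = -29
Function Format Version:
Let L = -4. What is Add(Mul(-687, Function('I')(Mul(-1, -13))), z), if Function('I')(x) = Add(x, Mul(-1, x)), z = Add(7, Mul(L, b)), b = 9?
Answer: -29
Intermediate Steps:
z = -29 (z = Add(7, Mul(-4, 9)) = Add(7, -36) = -29)
Function('I')(x) = 0
Add(Mul(-687, Function('I')(Mul(-1, -13))), z) = Add(Mul(-687, 0), -29) = Add(0, -29) = -29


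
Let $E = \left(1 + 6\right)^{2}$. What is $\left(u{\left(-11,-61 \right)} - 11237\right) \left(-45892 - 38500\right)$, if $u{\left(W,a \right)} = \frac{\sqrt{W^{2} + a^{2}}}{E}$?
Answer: $948312904 - \frac{12056 \sqrt{3842}}{7} \approx 9.4821 \cdot 10^{8}$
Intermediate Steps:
$E = 49$ ($E = 7^{2} = 49$)
$u{\left(W,a \right)} = \frac{\sqrt{W^{2} + a^{2}}}{49}$
$\left(u{\left(-11,-61 \right)} - 11237\right) \left(-45892 - 38500\right) = \left(\frac{\sqrt{\left(-11\right)^{2} + \left(-61\right)^{2}}}{49} - 11237\right) \left(-45892 - 38500\right) = \left(\frac{\sqrt{121 + 3721}}{49} - 11237\right) \left(-84392\right) = \left(\frac{\sqrt{3842}}{49} - 11237\right) \left(-84392\right) = \left(-11237 + \frac{\sqrt{3842}}{49}\right) \left(-84392\right) = 948312904 - \frac{12056 \sqrt{3842}}{7}$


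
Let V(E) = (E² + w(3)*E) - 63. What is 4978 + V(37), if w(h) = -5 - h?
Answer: 5988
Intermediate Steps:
V(E) = -63 + E² - 8*E (V(E) = (E² + (-5 - 1*3)*E) - 63 = (E² + (-5 - 3)*E) - 63 = (E² - 8*E) - 63 = -63 + E² - 8*E)
4978 + V(37) = 4978 + (-63 + 37² - 8*37) = 4978 + (-63 + 1369 - 296) = 4978 + 1010 = 5988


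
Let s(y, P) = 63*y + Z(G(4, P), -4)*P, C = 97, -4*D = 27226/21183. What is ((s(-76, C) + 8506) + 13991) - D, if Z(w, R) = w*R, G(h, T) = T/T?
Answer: 733835099/42366 ≈ 17321.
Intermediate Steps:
D = -13613/42366 (D = -13613/(2*21183) = -1/4*27226/21183 = -13613/42366 ≈ -0.32132)
G(h, T) = 1
Z(w, R) = R*w
s(y, P) = -4*P + 63*y (s(y, P) = 63*y + (-4*1)*P = 63*y - 4*P = -4*P + 63*y)
((s(-76, C) + 8506) + 13991) - D = (((-4*97 + 63*(-76)) + 8506) + 13991) - 1*(-13613/42366) = (((-388 - 4788) + 8506) + 13991) + 13613/42366 = ((-5176 + 8506) + 13991) + 13613/42366 = (3330 + 13991) + 13613/42366 = 17321 + 13613/42366 = 733835099/42366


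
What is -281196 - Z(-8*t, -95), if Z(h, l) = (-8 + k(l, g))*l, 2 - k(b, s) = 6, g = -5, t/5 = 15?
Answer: -282336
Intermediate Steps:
t = 75 (t = 5*15 = 75)
k(b, s) = -4 (k(b, s) = 2 - 1*6 = 2 - 6 = -4)
Z(h, l) = -12*l (Z(h, l) = (-8 - 4)*l = -12*l)
-281196 - Z(-8*t, -95) = -281196 - (-12)*(-95) = -281196 - 1*1140 = -281196 - 1140 = -282336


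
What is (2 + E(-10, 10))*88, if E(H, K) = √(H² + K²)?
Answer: 176 + 880*√2 ≈ 1420.5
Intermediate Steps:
(2 + E(-10, 10))*88 = (2 + √((-10)² + 10²))*88 = (2 + √(100 + 100))*88 = (2 + √200)*88 = (2 + 10*√2)*88 = 176 + 880*√2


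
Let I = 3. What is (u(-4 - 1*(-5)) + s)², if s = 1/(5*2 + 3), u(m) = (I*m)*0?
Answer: 1/169 ≈ 0.0059172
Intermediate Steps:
u(m) = 0 (u(m) = (3*m)*0 = 0)
s = 1/13 (s = 1/(10 + 3) = 1/13 ≈ 0.076923)
(u(-4 - 1*(-5)) + s)² = (0 + 1/13)² = (1/13)² = 1/169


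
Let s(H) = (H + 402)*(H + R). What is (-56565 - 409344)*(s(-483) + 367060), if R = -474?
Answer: -207132425493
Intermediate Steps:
s(H) = (-474 + H)*(402 + H) (s(H) = (H + 402)*(H - 474) = (402 + H)*(-474 + H) = (-474 + H)*(402 + H))
(-56565 - 409344)*(s(-483) + 367060) = (-56565 - 409344)*((-190548 + (-483)**2 - 72*(-483)) + 367060) = -465909*((-190548 + 233289 + 34776) + 367060) = -465909*(77517 + 367060) = -465909*444577 = -207132425493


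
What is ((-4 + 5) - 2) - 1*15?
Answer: -16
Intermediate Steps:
((-4 + 5) - 2) - 1*15 = (1 - 2) - 15 = -1 - 15 = -16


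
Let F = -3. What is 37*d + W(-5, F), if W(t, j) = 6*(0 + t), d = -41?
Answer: -1547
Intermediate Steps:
W(t, j) = 6*t
37*d + W(-5, F) = 37*(-41) + 6*(-5) = -1517 - 30 = -1547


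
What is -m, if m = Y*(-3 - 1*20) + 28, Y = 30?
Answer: 662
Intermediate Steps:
m = -662 (m = 30*(-3 - 1*20) + 28 = 30*(-3 - 20) + 28 = 30*(-23) + 28 = -690 + 28 = -662)
-m = -1*(-662) = 662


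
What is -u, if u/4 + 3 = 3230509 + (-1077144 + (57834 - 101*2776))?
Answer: -7723280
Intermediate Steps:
u = 7723280 (u = -12 + 4*(3230509 + (-1077144 + (57834 - 101*2776))) = -12 + 4*(3230509 + (-1077144 + (57834 - 1*280376))) = -12 + 4*(3230509 + (-1077144 + (57834 - 280376))) = -12 + 4*(3230509 + (-1077144 - 222542)) = -12 + 4*(3230509 - 1299686) = -12 + 4*1930823 = -12 + 7723292 = 7723280)
-u = -1*7723280 = -7723280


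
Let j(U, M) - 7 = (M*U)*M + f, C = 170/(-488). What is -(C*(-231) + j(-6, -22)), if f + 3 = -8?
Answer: 689917/244 ≈ 2827.5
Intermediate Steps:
f = -11 (f = -3 - 8 = -11)
C = -85/244 (C = 170*(-1/488) = -85/244 ≈ -0.34836)
j(U, M) = -4 + U*M² (j(U, M) = 7 + ((M*U)*M - 11) = 7 + (U*M² - 11) = 7 + (-11 + U*M²) = -4 + U*M²)
-(C*(-231) + j(-6, -22)) = -(-85/244*(-231) + (-4 - 6*(-22)²)) = -(19635/244 + (-4 - 6*484)) = -(19635/244 + (-4 - 2904)) = -(19635/244 - 2908) = -1*(-689917/244) = 689917/244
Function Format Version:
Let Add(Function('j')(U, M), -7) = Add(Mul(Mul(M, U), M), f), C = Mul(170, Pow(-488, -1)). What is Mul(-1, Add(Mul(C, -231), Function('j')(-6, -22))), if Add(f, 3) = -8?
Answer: Rational(689917, 244) ≈ 2827.5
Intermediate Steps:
f = -11 (f = Add(-3, -8) = -11)
C = Rational(-85, 244) (C = Mul(170, Rational(-1, 488)) = Rational(-85, 244) ≈ -0.34836)
Function('j')(U, M) = Add(-4, Mul(U, Pow(M, 2))) (Function('j')(U, M) = Add(7, Add(Mul(Mul(M, U), M), -11)) = Add(7, Add(Mul(U, Pow(M, 2)), -11)) = Add(7, Add(-11, Mul(U, Pow(M, 2)))) = Add(-4, Mul(U, Pow(M, 2))))
Mul(-1, Add(Mul(C, -231), Function('j')(-6, -22))) = Mul(-1, Add(Mul(Rational(-85, 244), -231), Add(-4, Mul(-6, Pow(-22, 2))))) = Mul(-1, Add(Rational(19635, 244), Add(-4, Mul(-6, 484)))) = Mul(-1, Add(Rational(19635, 244), Add(-4, -2904))) = Mul(-1, Add(Rational(19635, 244), -2908)) = Mul(-1, Rational(-689917, 244)) = Rational(689917, 244)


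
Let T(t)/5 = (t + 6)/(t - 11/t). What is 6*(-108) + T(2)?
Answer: -4616/7 ≈ -659.43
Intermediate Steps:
T(t) = 5*(6 + t)/(t - 11/t) (T(t) = 5*((t + 6)/(t - 11/t)) = 5*((6 + t)/(t - 11/t)) = 5*(6 + t)/(t - 11/t))
6*(-108) + T(2) = 6*(-108) + 5*2*(6 + 2)/(-11 + 2**2) = -648 + 5*2*8/(-11 + 4) = -648 + 5*2*8/(-7) = -648 + 5*2*(-1/7)*8 = -648 - 80/7 = -4616/7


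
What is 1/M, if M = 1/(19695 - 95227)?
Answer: -75532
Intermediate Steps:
M = -1/75532 (M = 1/(-75532) = -1/75532 ≈ -1.3239e-5)
1/M = 1/(-1/75532) = -75532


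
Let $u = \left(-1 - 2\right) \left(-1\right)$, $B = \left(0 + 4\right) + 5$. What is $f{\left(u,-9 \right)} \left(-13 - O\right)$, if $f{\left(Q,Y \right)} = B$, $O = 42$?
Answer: $-495$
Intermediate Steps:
$B = 9$ ($B = 4 + 5 = 9$)
$u = 3$ ($u = \left(-3\right) \left(-1\right) = 3$)
$f{\left(Q,Y \right)} = 9$
$f{\left(u,-9 \right)} \left(-13 - O\right) = 9 \left(-13 - 42\right) = 9 \left(-55\right) = -495$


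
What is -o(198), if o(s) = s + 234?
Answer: -432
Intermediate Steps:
o(s) = 234 + s
-o(198) = -(234 + 198) = -1*432 = -432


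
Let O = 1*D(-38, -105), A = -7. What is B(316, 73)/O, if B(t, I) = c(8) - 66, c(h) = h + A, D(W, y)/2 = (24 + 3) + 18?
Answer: -13/18 ≈ -0.72222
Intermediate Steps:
D(W, y) = 90 (D(W, y) = 2*((24 + 3) + 18) = 2*(27 + 18) = 2*45 = 90)
c(h) = -7 + h (c(h) = h - 7 = -7 + h)
B(t, I) = -65 (B(t, I) = (-7 + 8) - 66 = 1 - 66 = -65)
O = 90 (O = 1*90 = 90)
B(316, 73)/O = -65/90 = -65*1/90 = -13/18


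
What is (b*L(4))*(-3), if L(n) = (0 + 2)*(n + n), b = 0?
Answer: 0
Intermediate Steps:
L(n) = 4*n (L(n) = 2*(2*n) = 4*n)
(b*L(4))*(-3) = (0*(4*4))*(-3) = (0*16)*(-3) = 0*(-3) = 0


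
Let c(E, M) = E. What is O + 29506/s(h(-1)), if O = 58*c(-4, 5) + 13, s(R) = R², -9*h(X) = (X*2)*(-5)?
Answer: 1184043/50 ≈ 23681.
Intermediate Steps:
h(X) = 10*X/9 (h(X) = -X*2*(-5)/9 = -2*X*(-5)/9 = -(-10)*X/9 = 10*X/9)
O = -219 (O = 58*(-4) + 13 = -232 + 13 = -219)
O + 29506/s(h(-1)) = -219 + 29506/(((10/9)*(-1))²) = -219 + 29506/((-10/9)²) = -219 + 29506/(100/81) = -219 + 29506*(81/100) = -219 + 1194993/50 = 1184043/50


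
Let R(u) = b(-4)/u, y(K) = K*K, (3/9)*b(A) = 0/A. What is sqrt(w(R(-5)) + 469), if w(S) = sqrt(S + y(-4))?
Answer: sqrt(473) ≈ 21.749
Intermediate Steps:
b(A) = 0 (b(A) = 3*(0/A) = 3*0 = 0)
y(K) = K**2
R(u) = 0 (R(u) = 0/u = 0)
w(S) = sqrt(16 + S) (w(S) = sqrt(S + (-4)**2) = sqrt(S + 16) = sqrt(16 + S))
sqrt(w(R(-5)) + 469) = sqrt(sqrt(16 + 0) + 469) = sqrt(sqrt(16) + 469) = sqrt(4 + 469) = sqrt(473)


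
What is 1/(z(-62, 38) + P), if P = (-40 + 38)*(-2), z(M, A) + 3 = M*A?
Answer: -1/2355 ≈ -0.00042463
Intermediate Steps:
z(M, A) = -3 + A*M (z(M, A) = -3 + M*A = -3 + A*M)
P = 4 (P = -2*(-2) = 4)
1/(z(-62, 38) + P) = 1/((-3 + 38*(-62)) + 4) = 1/((-3 - 2356) + 4) = 1/(-2359 + 4) = 1/(-2355) = -1/2355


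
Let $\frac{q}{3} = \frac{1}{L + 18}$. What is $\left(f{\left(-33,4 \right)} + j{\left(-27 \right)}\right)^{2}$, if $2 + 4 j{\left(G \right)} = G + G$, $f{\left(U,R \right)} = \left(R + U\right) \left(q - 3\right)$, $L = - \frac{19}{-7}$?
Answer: $\frac{118336}{25} \approx 4733.4$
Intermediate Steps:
$L = \frac{19}{7}$ ($L = \left(-19\right) \left(- \frac{1}{7}\right) = \frac{19}{7} \approx 2.7143$)
$q = \frac{21}{145}$ ($q = \frac{3}{\frac{19}{7} + 18} = \frac{3}{\frac{145}{7}} = 3 \cdot \frac{7}{145} = \frac{21}{145} \approx 0.14483$)
$f{\left(U,R \right)} = - \frac{414 R}{145} - \frac{414 U}{145}$ ($f{\left(U,R \right)} = \left(R + U\right) \left(\frac{21}{145} - 3\right) = \left(R + U\right) \left(- \frac{414}{145}\right) = - \frac{414 R}{145} - \frac{414 U}{145}$)
$j{\left(G \right)} = - \frac{1}{2} + \frac{G}{2}$ ($j{\left(G \right)} = - \frac{1}{2} + \frac{G + G}{4} = - \frac{1}{2} + \frac{2 G}{4} = - \frac{1}{2} + \frac{G}{2}$)
$\left(f{\left(-33,4 \right)} + j{\left(-27 \right)}\right)^{2} = \left(\left(\left(- \frac{414}{145}\right) 4 - - \frac{13662}{145}\right) + \left(- \frac{1}{2} + \frac{1}{2} \left(-27\right)\right)\right)^{2} = \left(\left(- \frac{1656}{145} + \frac{13662}{145}\right) - 14\right)^{2} = \left(\frac{414}{5} - 14\right)^{2} = \left(\frac{344}{5}\right)^{2} = \frac{118336}{25}$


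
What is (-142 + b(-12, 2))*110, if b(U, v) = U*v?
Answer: -18260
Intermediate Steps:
(-142 + b(-12, 2))*110 = (-142 - 12*2)*110 = (-142 - 24)*110 = -166*110 = -18260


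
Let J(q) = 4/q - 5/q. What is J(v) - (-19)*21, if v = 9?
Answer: 3590/9 ≈ 398.89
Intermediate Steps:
J(q) = -1/q
J(v) - (-19)*21 = -1/9 - (-19)*21 = -1*⅑ - 1*(-399) = -⅑ + 399 = 3590/9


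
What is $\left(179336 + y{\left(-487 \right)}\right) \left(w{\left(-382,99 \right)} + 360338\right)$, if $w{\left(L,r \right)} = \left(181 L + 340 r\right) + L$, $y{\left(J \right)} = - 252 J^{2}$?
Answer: $-19334514005448$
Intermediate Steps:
$w{\left(L,r \right)} = 182 L + 340 r$
$\left(179336 + y{\left(-487 \right)}\right) \left(w{\left(-382,99 \right)} + 360338\right) = \left(179336 - 252 \left(-487\right)^{2}\right) \left(\left(182 \left(-382\right) + 340 \cdot 99\right) + 360338\right) = \left(179336 - 59766588\right) \left(\left(-69524 + 33660\right) + 360338\right) = \left(179336 - 59766588\right) \left(-35864 + 360338\right) = \left(-59587252\right) 324474 = -19334514005448$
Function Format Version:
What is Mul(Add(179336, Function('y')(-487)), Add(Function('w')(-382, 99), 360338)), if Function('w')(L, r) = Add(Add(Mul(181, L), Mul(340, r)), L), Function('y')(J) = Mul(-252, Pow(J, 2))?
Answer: -19334514005448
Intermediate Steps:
Function('w')(L, r) = Add(Mul(182, L), Mul(340, r))
Mul(Add(179336, Function('y')(-487)), Add(Function('w')(-382, 99), 360338)) = Mul(Add(179336, Mul(-252, Pow(-487, 2))), Add(Add(Mul(182, -382), Mul(340, 99)), 360338)) = Mul(Add(179336, Mul(-252, 237169)), Add(Add(-69524, 33660), 360338)) = Mul(Add(179336, -59766588), Add(-35864, 360338)) = Mul(-59587252, 324474) = -19334514005448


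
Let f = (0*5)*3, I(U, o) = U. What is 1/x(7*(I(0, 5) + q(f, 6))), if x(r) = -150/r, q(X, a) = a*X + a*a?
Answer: -42/25 ≈ -1.6800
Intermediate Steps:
f = 0 (f = 0*3 = 0)
q(X, a) = a² + X*a (q(X, a) = X*a + a² = a² + X*a)
1/x(7*(I(0, 5) + q(f, 6))) = 1/(-150*1/(7*(0 + 6*(0 + 6)))) = 1/(-150*1/(7*(0 + 6*6))) = 1/(-150*1/(7*(0 + 36))) = 1/(-150/(7*36)) = 1/(-150/252) = 1/(-150*1/252) = 1/(-25/42) = -42/25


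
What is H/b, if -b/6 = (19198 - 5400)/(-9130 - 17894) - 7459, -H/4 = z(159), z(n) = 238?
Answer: -2143904/100792907 ≈ -0.021270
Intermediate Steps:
H = -952 (H = -4*238 = -952)
b = 100792907/2252 (b = -6*((19198 - 5400)/(-9130 - 17894) - 7459) = -6*(13798/(-27024) - 7459) = -6*(13798*(-1/27024) - 7459) = -6*(-6899/13512 - 7459) = -6*(-100792907/13512) = 100792907/2252 ≈ 44757.)
H/b = -952/100792907/2252 = -952*2252/100792907 = -2143904/100792907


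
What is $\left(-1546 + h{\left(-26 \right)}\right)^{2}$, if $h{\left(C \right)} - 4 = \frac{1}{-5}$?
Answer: $\frac{59459521}{25} \approx 2.3784 \cdot 10^{6}$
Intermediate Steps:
$h{\left(C \right)} = \frac{19}{5}$ ($h{\left(C \right)} = 4 + \frac{1}{-5} = 4 - \frac{1}{5} = \frac{19}{5}$)
$\left(-1546 + h{\left(-26 \right)}\right)^{2} = \left(-1546 + \frac{19}{5}\right)^{2} = \left(- \frac{7711}{5}\right)^{2} = \frac{59459521}{25}$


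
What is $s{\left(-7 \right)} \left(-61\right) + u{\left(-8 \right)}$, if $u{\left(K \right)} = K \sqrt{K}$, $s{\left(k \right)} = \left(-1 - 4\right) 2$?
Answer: $610 - 16 i \sqrt{2} \approx 610.0 - 22.627 i$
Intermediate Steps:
$s{\left(k \right)} = -10$ ($s{\left(k \right)} = \left(-5\right) 2 = -10$)
$u{\left(K \right)} = K^{\frac{3}{2}}$
$s{\left(-7 \right)} \left(-61\right) + u{\left(-8 \right)} = \left(-10\right) \left(-61\right) + \left(-8\right)^{\frac{3}{2}} = 610 - 16 i \sqrt{2}$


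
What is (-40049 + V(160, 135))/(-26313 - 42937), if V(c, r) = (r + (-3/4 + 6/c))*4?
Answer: 790237/1385000 ≈ 0.57057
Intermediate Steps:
V(c, r) = -3 + 4*r + 24/c (V(c, r) = (r + (-3*1/4 + 6/c))*4 = (r + (-3/4 + 6/c))*4 = (-3/4 + r + 6/c)*4 = -3 + 4*r + 24/c)
(-40049 + V(160, 135))/(-26313 - 42937) = (-40049 + (-3 + 4*135 + 24/160))/(-26313 - 42937) = (-40049 + (-3 + 540 + 24*(1/160)))/(-69250) = (-40049 + (-3 + 540 + 3/20))*(-1/69250) = (-40049 + 10743/20)*(-1/69250) = -790237/20*(-1/69250) = 790237/1385000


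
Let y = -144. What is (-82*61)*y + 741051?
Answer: 1461339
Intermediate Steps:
(-82*61)*y + 741051 = -82*61*(-144) + 741051 = -5002*(-144) + 741051 = 720288 + 741051 = 1461339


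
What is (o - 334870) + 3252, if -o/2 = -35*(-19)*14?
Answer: -350238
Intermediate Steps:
o = -18620 (o = -2*(-35*(-19))*14 = -1330*14 = -2*9310 = -18620)
(o - 334870) + 3252 = (-18620 - 334870) + 3252 = -353490 + 3252 = -350238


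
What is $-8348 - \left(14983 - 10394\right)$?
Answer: $-12937$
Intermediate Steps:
$-8348 - \left(14983 - 10394\right) = -8348 - 4589 = -12937$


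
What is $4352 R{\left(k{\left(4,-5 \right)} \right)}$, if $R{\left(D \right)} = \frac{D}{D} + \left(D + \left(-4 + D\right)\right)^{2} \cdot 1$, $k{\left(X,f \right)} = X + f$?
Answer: $161024$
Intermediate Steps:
$R{\left(D \right)} = 1 + \left(-4 + 2 D\right)^{2}$ ($R{\left(D \right)} = 1 + \left(-4 + 2 D\right)^{2} \cdot 1 = 1 + \left(-4 + 2 D\right)^{2}$)
$4352 R{\left(k{\left(4,-5 \right)} \right)} = 4352 \left(1 + 4 \left(-2 + \left(4 - 5\right)\right)^{2}\right) = 4352 \left(1 + 4 \left(-2 - 1\right)^{2}\right) = 4352 \left(1 + 4 \left(-3\right)^{2}\right) = 4352 \left(1 + 4 \cdot 9\right) = 4352 \left(1 + 36\right) = 4352 \cdot 37 = 161024$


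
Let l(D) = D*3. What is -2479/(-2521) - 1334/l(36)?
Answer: -1547641/136134 ≈ -11.369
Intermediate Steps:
l(D) = 3*D
-2479/(-2521) - 1334/l(36) = -2479/(-2521) - 1334/(3*36) = -2479*(-1/2521) - 1334/108 = 2479/2521 - 1334*1/108 = 2479/2521 - 667/54 = -1547641/136134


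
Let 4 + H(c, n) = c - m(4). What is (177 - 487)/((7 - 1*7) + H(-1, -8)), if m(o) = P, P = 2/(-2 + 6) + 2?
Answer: 124/3 ≈ 41.333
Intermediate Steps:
P = 5/2 (P = 2/4 + 2 = 2*(¼) + 2 = ½ + 2 = 5/2 ≈ 2.5000)
m(o) = 5/2
H(c, n) = -13/2 + c (H(c, n) = -4 + (c - 1*5/2) = -4 + (c - 5/2) = -4 + (-5/2 + c) = -13/2 + c)
(177 - 487)/((7 - 1*7) + H(-1, -8)) = (177 - 487)/((7 - 1*7) + (-13/2 - 1)) = -310/((7 - 7) - 15/2) = -310/(0 - 15/2) = -310/(-15/2) = -310*(-2/15) = 124/3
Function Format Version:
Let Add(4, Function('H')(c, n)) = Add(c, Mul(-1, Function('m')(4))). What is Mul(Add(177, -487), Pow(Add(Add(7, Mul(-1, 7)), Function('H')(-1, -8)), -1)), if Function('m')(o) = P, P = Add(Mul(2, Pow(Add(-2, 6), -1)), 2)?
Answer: Rational(124, 3) ≈ 41.333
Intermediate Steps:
P = Rational(5, 2) (P = Add(Mul(2, Pow(4, -1)), 2) = Add(Mul(2, Rational(1, 4)), 2) = Add(Rational(1, 2), 2) = Rational(5, 2) ≈ 2.5000)
Function('m')(o) = Rational(5, 2)
Function('H')(c, n) = Add(Rational(-13, 2), c) (Function('H')(c, n) = Add(-4, Add(c, Mul(-1, Rational(5, 2)))) = Add(-4, Add(c, Rational(-5, 2))) = Add(-4, Add(Rational(-5, 2), c)) = Add(Rational(-13, 2), c))
Mul(Add(177, -487), Pow(Add(Add(7, Mul(-1, 7)), Function('H')(-1, -8)), -1)) = Mul(Add(177, -487), Pow(Add(Add(7, Mul(-1, 7)), Add(Rational(-13, 2), -1)), -1)) = Mul(-310, Pow(Add(Add(7, -7), Rational(-15, 2)), -1)) = Mul(-310, Pow(Add(0, Rational(-15, 2)), -1)) = Mul(-310, Pow(Rational(-15, 2), -1)) = Mul(-310, Rational(-2, 15)) = Rational(124, 3)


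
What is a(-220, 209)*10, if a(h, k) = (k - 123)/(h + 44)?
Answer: -215/44 ≈ -4.8864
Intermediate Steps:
a(h, k) = (-123 + k)/(44 + h)
a(-220, 209)*10 = ((-123 + 209)/(44 - 220))*10 = (86/(-176))*10 = -1/176*86*10 = -43/88*10 = -215/44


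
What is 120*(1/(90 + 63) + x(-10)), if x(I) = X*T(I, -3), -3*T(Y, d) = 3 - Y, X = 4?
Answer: -106040/51 ≈ -2079.2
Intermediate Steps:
T(Y, d) = -1 + Y/3 (T(Y, d) = -(3 - Y)/3 = -1 + Y/3)
x(I) = -4 + 4*I/3 (x(I) = 4*(-1 + I/3) = -4 + 4*I/3)
120*(1/(90 + 63) + x(-10)) = 120*(1/(90 + 63) + (-4 + (4/3)*(-10))) = 120*(1/153 + (-4 - 40/3)) = 120*(1/153 - 52/3) = 120*(-2651/153) = -106040/51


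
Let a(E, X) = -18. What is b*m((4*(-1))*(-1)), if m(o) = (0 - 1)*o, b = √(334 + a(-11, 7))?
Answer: -8*√79 ≈ -71.106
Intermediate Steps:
b = 2*√79 (b = √(334 - 18) = √316 = 2*√79 ≈ 17.776)
m(o) = -o
b*m((4*(-1))*(-1)) = (2*√79)*(-4*(-1)*(-1)) = (2*√79)*(-(-4)*(-1)) = (2*√79)*(-1*4) = (2*√79)*(-4) = -8*√79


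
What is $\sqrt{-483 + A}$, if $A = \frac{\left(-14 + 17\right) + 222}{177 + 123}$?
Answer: $\frac{i \sqrt{1929}}{2} \approx 21.96 i$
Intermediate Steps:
$A = \frac{3}{4}$ ($A = \frac{3 + 222}{300} = 225 \cdot \frac{1}{300} = \frac{3}{4} \approx 0.75$)
$\sqrt{-483 + A} = \sqrt{-483 + \frac{3}{4}} = \sqrt{- \frac{1929}{4}} = \frac{i \sqrt{1929}}{2}$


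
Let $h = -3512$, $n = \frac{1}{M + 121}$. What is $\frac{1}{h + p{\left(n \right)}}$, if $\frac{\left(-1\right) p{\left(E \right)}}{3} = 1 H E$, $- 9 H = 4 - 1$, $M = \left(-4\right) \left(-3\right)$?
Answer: $- \frac{133}{467095} \approx -0.00028474$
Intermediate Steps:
$M = 12$
$n = \frac{1}{133}$ ($n = \frac{1}{12 + 121} = \frac{1}{133} \approx 0.0075188$)
$H = - \frac{1}{3}$ ($H = - \frac{4 - 1}{9} = \left(- \frac{1}{9}\right) 3 = - \frac{1}{3} \approx -0.33333$)
$p{\left(E \right)} = E$ ($p{\left(E \right)} = - 3 \cdot 1 \left(- \frac{1}{3}\right) E = - 3 \left(- \frac{E}{3}\right) = E$)
$\frac{1}{h + p{\left(n \right)}} = \frac{1}{-3512 + \frac{1}{133}} = \frac{1}{- \frac{467095}{133}} = - \frac{133}{467095}$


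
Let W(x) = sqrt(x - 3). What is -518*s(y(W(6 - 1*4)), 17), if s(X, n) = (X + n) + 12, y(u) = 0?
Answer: -15022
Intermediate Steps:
W(x) = sqrt(-3 + x)
s(X, n) = 12 + X + n
-518*s(y(W(6 - 1*4)), 17) = -518*(12 + 0 + 17) = -518*29 = -15022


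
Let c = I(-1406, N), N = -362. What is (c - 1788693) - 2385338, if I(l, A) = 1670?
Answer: -4172361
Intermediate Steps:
c = 1670
(c - 1788693) - 2385338 = (1670 - 1788693) - 2385338 = -1787023 - 2385338 = -4172361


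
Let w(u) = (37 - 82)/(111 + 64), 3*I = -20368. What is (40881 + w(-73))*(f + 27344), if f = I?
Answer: 29410151488/35 ≈ 8.4029e+8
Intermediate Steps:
I = -20368/3 (I = (1/3)*(-20368) = -20368/3 ≈ -6789.3)
f = -20368/3 ≈ -6789.3
w(u) = -9/35 (w(u) = -45/175 = -45*1/175 = -9/35)
(40881 + w(-73))*(f + 27344) = (40881 - 9/35)*(-20368/3 + 27344) = (1430826/35)*(61664/3) = 29410151488/35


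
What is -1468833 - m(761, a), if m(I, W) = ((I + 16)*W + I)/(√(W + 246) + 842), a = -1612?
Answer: (-1468833*√1366 + 1235505623*I)/(√1366 - 842*I) ≈ -1.4674e+6 - 65.131*I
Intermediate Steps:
m(I, W) = (I + W*(16 + I))/(842 + √(246 + W)) (m(I, W) = ((16 + I)*W + I)/(√(246 + W) + 842) = (W*(16 + I) + I)/(842 + √(246 + W)) = (I + W*(16 + I))/(842 + √(246 + W)))
-1468833 - m(761, a) = -1468833 - (761 + 16*(-1612) + 761*(-1612))/(842 + √(246 - 1612)) = -1468833 - (761 - 25792 - 1226732)/(842 + √(-1366)) = -1468833 - (-1251763)/(842 + I*√1366) = -1468833 + 1251763/(842 + I*√1366)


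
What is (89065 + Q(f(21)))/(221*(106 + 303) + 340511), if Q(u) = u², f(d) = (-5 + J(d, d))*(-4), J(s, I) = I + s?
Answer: 110969/430900 ≈ 0.25753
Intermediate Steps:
f(d) = 20 - 8*d (f(d) = (-5 + (d + d))*(-4) = (-5 + 2*d)*(-4) = 20 - 8*d)
(89065 + Q(f(21)))/(221*(106 + 303) + 340511) = (89065 + (20 - 8*21)²)/(221*(106 + 303) + 340511) = (89065 + (20 - 168)²)/(221*409 + 340511) = (89065 + (-148)²)/(90389 + 340511) = (89065 + 21904)/430900 = 110969*(1/430900) = 110969/430900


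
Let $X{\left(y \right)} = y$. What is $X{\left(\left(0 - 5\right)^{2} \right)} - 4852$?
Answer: $-4827$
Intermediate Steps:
$X{\left(\left(0 - 5\right)^{2} \right)} - 4852 = \left(0 - 5\right)^{2} - 4852 = \left(-5\right)^{2} - 4852 = 25 - 4852 = -4827$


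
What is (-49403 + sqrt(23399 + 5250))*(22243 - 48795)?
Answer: 1311748456 - 26552*sqrt(28649) ≈ 1.3073e+9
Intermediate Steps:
(-49403 + sqrt(23399 + 5250))*(22243 - 48795) = (-49403 + sqrt(28649))*(-26552) = 1311748456 - 26552*sqrt(28649)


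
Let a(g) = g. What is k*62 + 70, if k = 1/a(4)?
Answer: 171/2 ≈ 85.500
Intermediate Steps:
k = ¼ (k = 1/4 = ¼ ≈ 0.25000)
k*62 + 70 = (¼)*62 + 70 = 31/2 + 70 = 171/2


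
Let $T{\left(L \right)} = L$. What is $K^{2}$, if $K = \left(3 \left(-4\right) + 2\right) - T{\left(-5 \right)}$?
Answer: $25$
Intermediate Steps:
$K = -5$ ($K = \left(3 \left(-4\right) + 2\right) - -5 = \left(-12 + 2\right) + 5 = -10 + 5 = -5$)
$K^{2} = \left(-5\right)^{2} = 25$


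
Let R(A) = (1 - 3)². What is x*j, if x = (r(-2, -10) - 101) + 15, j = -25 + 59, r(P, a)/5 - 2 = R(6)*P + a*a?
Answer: 13056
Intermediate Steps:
R(A) = 4 (R(A) = (-2)² = 4)
r(P, a) = 10 + 5*a² + 20*P (r(P, a) = 10 + 5*(4*P + a*a) = 10 + 5*(4*P + a²) = 10 + 5*(a² + 4*P) = 10 + (5*a² + 20*P) = 10 + 5*a² + 20*P)
j = 34
x = 384 (x = ((10 + 5*(-10)² + 20*(-2)) - 101) + 15 = ((10 + 5*100 - 40) - 101) + 15 = ((10 + 500 - 40) - 101) + 15 = (470 - 101) + 15 = 369 + 15 = 384)
x*j = 384*34 = 13056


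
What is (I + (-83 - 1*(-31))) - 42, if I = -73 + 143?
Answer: -24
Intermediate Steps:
I = 70
(I + (-83 - 1*(-31))) - 42 = (70 + (-83 - 1*(-31))) - 42 = (70 + (-83 + 31)) - 42 = (70 - 52) - 42 = 18 - 42 = -24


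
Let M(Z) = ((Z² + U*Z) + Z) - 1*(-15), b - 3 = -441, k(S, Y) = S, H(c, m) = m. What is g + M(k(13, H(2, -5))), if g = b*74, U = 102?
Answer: -30889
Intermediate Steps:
b = -438 (b = 3 - 441 = -438)
M(Z) = 15 + Z² + 103*Z (M(Z) = ((Z² + 102*Z) + Z) - 1*(-15) = (Z² + 103*Z) + 15 = 15 + Z² + 103*Z)
g = -32412 (g = -438*74 = -32412)
g + M(k(13, H(2, -5))) = -32412 + (15 + 13² + 103*13) = -32412 + (15 + 169 + 1339) = -32412 + 1523 = -30889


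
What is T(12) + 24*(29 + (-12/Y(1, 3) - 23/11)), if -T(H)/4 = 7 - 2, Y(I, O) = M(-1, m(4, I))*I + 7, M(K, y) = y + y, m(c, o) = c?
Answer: 33364/55 ≈ 606.62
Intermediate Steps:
M(K, y) = 2*y
Y(I, O) = 7 + 8*I (Y(I, O) = (2*4)*I + 7 = 8*I + 7 = 7 + 8*I)
T(H) = -20 (T(H) = -4*(7 - 2) = -4*5 = -20)
T(12) + 24*(29 + (-12/Y(1, 3) - 23/11)) = -20 + 24*(29 + (-12/(7 + 8*1) - 23/11)) = -20 + 24*(29 + (-12/(7 + 8) - 23*1/11)) = -20 + 24*(29 + (-12/15 - 23/11)) = -20 + 24*(29 + (-12*1/15 - 23/11)) = -20 + 24*(29 + (-⅘ - 23/11)) = -20 + 24*(29 - 159/55) = -20 + 24*(1436/55) = -20 + 34464/55 = 33364/55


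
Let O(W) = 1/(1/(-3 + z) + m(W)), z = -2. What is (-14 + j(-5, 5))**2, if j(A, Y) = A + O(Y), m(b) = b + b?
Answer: 857476/2401 ≈ 357.13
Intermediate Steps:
m(b) = 2*b
O(W) = 1/(-1/5 + 2*W) (O(W) = 1/(1/(-3 - 2) + 2*W) = 1/(1/(-5) + 2*W) = 1/(-1/5 + 2*W))
j(A, Y) = A + 5/(-1 + 10*Y)
(-14 + j(-5, 5))**2 = (-14 + (-5 + 5/(-1 + 10*5)))**2 = (-14 + (-5 + 5/(-1 + 50)))**2 = (-14 + (-5 + 5/49))**2 = (-14 - 240/49)**2 = (-926/49)**2 = 857476/2401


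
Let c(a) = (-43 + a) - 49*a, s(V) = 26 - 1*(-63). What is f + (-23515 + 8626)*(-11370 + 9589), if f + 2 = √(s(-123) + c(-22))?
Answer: 26517307 + √1102 ≈ 2.6517e+7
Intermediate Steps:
s(V) = 89 (s(V) = 26 + 63 = 89)
c(a) = -43 - 48*a
f = -2 + √1102 (f = -2 + √(89 + (-43 - 48*(-22))) = -2 + √(89 + (-43 + 1056)) = -2 + √(89 + 1013) = -2 + √1102 ≈ 31.196)
f + (-23515 + 8626)*(-11370 + 9589) = (-2 + √1102) + (-23515 + 8626)*(-11370 + 9589) = (-2 + √1102) - 14889*(-1781) = (-2 + √1102) + 26517309 = 26517307 + √1102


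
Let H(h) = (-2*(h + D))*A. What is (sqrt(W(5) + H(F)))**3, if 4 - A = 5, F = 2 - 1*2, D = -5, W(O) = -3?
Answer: -13*I*sqrt(13) ≈ -46.872*I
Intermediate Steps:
F = 0 (F = 2 - 2 = 0)
A = -1 (A = 4 - 1*5 = 4 - 5 = -1)
H(h) = -10 + 2*h (H(h) = -2*(h - 5)*(-1) = -2*(-5 + h)*(-1) = (10 - 2*h)*(-1) = -10 + 2*h)
(sqrt(W(5) + H(F)))**3 = (sqrt(-3 + (-10 + 2*0)))**3 = (sqrt(-3 + (-10 + 0)))**3 = (sqrt(-3 - 10))**3 = (sqrt(-13))**3 = (I*sqrt(13))**3 = -13*I*sqrt(13)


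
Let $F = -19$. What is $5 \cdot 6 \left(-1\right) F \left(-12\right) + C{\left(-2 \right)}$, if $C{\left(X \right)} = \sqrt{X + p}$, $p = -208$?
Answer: $-6840 + i \sqrt{210} \approx -6840.0 + 14.491 i$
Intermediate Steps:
$C{\left(X \right)} = \sqrt{-208 + X}$ ($C{\left(X \right)} = \sqrt{X - 208} = \sqrt{-208 + X}$)
$5 \cdot 6 \left(-1\right) F \left(-12\right) + C{\left(-2 \right)} = 5 \cdot 6 \left(-1\right) \left(-19\right) \left(-12\right) + \sqrt{-208 - 2} = 30 \left(-1\right) \left(-19\right) \left(-12\right) + \sqrt{-210} = \left(-30\right) \left(-19\right) \left(-12\right) + i \sqrt{210} = 570 \left(-12\right) + i \sqrt{210} = -6840 + i \sqrt{210}$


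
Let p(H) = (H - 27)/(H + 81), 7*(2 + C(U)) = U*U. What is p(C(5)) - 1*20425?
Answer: -5902914/289 ≈ -20425.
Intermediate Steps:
C(U) = -2 + U²/7 (C(U) = -2 + (U*U)/7 = -2 + U²/7)
p(H) = (-27 + H)/(81 + H)
p(C(5)) - 1*20425 = (-27 + (-2 + (⅐)*5²))/(81 + (-2 + (⅐)*5²)) - 1*20425 = (-27 + (-2 + (⅐)*25))/(81 + (-2 + (⅐)*25)) - 20425 = (-27 + (-2 + 25/7))/(81 + (-2 + 25/7)) - 20425 = (-27 + 11/7)/(81 + 11/7) - 20425 = -178/7/(578/7) - 20425 = (7/578)*(-178/7) - 20425 = -89/289 - 20425 = -5902914/289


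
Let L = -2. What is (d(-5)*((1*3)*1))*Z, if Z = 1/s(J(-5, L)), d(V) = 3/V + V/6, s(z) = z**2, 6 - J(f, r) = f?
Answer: -43/1210 ≈ -0.035537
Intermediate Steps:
J(f, r) = 6 - f
d(V) = 3/V + V/6 (d(V) = 3/V + V*(1/6) = 3/V + V/6)
Z = 1/121 (Z = 1/((6 - 1*(-5))**2) = 1/((6 + 5)**2) = 1/(11**2) = 1/121 ≈ 0.0082645)
(d(-5)*((1*3)*1))*Z = ((3/(-5) + (1/6)*(-5))*((1*3)*1))*(1/121) = ((3*(-1/5) - 5/6)*(3*1))*(1/121) = ((-3/5 - 5/6)*3)*(1/121) = -43/30*3*(1/121) = -43/10*1/121 = -43/1210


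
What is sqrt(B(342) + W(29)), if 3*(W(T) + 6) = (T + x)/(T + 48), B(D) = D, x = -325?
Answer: 2*sqrt(4465230)/231 ≈ 18.295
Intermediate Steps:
W(T) = -6 + (-325 + T)/(3*(48 + T)) (W(T) = -6 + ((T - 325)/(T + 48))/3 = -6 + ((-325 + T)/(48 + T))/3 = -6 + (-325 + T)/(3*(48 + T)))
sqrt(B(342) + W(29)) = sqrt(342 + (-1189 - 17*29)/(3*(48 + 29))) = sqrt(342 + (1/3)*(-1189 - 493)/77) = sqrt(342 + (1/3)*(1/77)*(-1682)) = sqrt(342 - 1682/231) = sqrt(77320/231) = 2*sqrt(4465230)/231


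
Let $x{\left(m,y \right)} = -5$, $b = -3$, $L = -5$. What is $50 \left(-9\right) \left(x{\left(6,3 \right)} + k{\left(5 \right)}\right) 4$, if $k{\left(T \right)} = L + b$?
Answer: $23400$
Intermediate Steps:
$k{\left(T \right)} = -8$ ($k{\left(T \right)} = -5 - 3 = -8$)
$50 \left(-9\right) \left(x{\left(6,3 \right)} + k{\left(5 \right)}\right) 4 = 50 \left(-9\right) \left(-5 - 8\right) 4 = - 450 \left(\left(-13\right) 4\right) = \left(-450\right) \left(-52\right) = 23400$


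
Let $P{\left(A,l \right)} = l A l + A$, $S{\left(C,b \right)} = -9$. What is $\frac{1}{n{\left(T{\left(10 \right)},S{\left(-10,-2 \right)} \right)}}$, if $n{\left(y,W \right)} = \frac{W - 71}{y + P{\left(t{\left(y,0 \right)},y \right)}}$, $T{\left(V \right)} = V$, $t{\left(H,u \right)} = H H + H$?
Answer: $-139$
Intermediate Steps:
$t{\left(H,u \right)} = H + H^{2}$ ($t{\left(H,u \right)} = H^{2} + H = H + H^{2}$)
$P{\left(A,l \right)} = A + A l^{2}$ ($P{\left(A,l \right)} = A l l + A = A l^{2} + A = A + A l^{2}$)
$n{\left(y,W \right)} = \frac{-71 + W}{y + y \left(1 + y\right) \left(1 + y^{2}\right)}$ ($n{\left(y,W \right)} = \frac{W - 71}{y + y \left(1 + y\right) \left(1 + y^{2}\right)} = \frac{-71 + W}{y + y \left(1 + y\right) \left(1 + y^{2}\right)}$)
$\frac{1}{n{\left(T{\left(10 \right)},S{\left(-10,-2 \right)} \right)}} = \frac{1}{\frac{1}{10} \frac{1}{1 + \left(1 + 10\right) \left(1 + 10^{2}\right)} \left(-71 - 9\right)} = \frac{1}{\frac{1}{10} \frac{1}{1 + 11 \left(1 + 100\right)} \left(-80\right)} = \frac{1}{\frac{1}{10} \frac{1}{1 + 11 \cdot 101} \left(-80\right)} = \frac{1}{\frac{1}{10} \frac{1}{1 + 1111} \left(-80\right)} = \frac{1}{\frac{1}{10} \cdot \frac{1}{1112} \left(-80\right)} = \frac{1}{- \frac{1}{139}} = -139$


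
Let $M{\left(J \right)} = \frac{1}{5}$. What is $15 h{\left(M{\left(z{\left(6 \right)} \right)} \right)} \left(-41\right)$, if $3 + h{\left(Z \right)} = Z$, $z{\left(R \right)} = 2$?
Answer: $1722$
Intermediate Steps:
$M{\left(J \right)} = \frac{1}{5}$
$h{\left(Z \right)} = -3 + Z$
$15 h{\left(M{\left(z{\left(6 \right)} \right)} \right)} \left(-41\right) = 15 \left(-3 + \frac{1}{5}\right) \left(-41\right) = 15 \left(- \frac{14}{5}\right) \left(-41\right) = \left(-42\right) \left(-41\right) = 1722$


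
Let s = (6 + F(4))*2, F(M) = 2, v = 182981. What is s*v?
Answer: 2927696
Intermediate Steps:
s = 16 (s = (6 + 2)*2 = 8*2 = 16)
s*v = 16*182981 = 2927696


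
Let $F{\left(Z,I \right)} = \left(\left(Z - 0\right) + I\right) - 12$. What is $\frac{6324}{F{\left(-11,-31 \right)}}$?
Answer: $- \frac{1054}{9} \approx -117.11$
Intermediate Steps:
$F{\left(Z,I \right)} = -12 + I + Z$ ($F{\left(Z,I \right)} = \left(\left(Z + 0\right) + I\right) - 12 = \left(Z + I\right) - 12 = \left(I + Z\right) - 12 = -12 + I + Z$)
$\frac{6324}{F{\left(-11,-31 \right)}} = \frac{6324}{-12 - 31 - 11} = \frac{6324}{-54} = 6324 \left(- \frac{1}{54}\right) = - \frac{1054}{9}$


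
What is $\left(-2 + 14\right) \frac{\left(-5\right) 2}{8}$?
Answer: $-15$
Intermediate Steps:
$\left(-2 + 14\right) \frac{\left(-5\right) 2}{8} = 12 \left(\left(-10\right) \frac{1}{8}\right) = 12 \left(- \frac{5}{4}\right) = -15$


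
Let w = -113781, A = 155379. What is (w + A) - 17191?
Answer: 24407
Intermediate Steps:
(w + A) - 17191 = (-113781 + 155379) - 17191 = 41598 - 17191 = 24407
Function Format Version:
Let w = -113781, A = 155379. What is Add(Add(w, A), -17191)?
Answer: 24407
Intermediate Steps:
Add(Add(w, A), -17191) = Add(Add(-113781, 155379), -17191) = Add(41598, -17191) = 24407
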